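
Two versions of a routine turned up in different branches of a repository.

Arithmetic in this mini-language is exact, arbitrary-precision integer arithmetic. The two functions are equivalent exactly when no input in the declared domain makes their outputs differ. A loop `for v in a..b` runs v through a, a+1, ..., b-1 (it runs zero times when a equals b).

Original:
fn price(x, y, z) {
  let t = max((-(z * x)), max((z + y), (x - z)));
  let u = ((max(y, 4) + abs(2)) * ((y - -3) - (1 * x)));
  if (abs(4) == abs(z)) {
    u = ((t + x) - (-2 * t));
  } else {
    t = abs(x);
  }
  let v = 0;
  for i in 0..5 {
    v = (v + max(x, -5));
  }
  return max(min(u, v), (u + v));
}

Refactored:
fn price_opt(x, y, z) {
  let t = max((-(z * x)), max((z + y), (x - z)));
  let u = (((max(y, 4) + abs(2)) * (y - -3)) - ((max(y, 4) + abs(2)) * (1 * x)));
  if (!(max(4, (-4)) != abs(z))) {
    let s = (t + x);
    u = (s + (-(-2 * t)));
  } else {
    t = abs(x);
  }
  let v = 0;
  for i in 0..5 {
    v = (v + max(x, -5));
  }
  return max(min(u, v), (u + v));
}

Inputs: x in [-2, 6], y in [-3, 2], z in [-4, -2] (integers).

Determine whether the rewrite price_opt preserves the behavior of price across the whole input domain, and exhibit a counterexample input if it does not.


Behavior is preserved: although comparison usage differs; also statement counts differ; also constant usage differs; also arithmetic usage differs; also min/max/abs usage differs; also boolean connective usage differs; also local variable names differ, the outputs never diverge.
Tracing x=4, y=2, z=-4: price: t becomes 16; next u becomes 6; next (abs(4) == abs(z)) evaluates to true; next u becomes 52; next v becomes 0; next at i=0:; next v becomes 4; next at i=1:; next v becomes 8; next at i=2:; next v becomes 12; next at i=3:; next v becomes 16; next at i=4:; next v becomes 20; next final value 72 | price_opt: t becomes 16; next u becomes 6; next (!(max(4, (-4)) != abs(z))) evaluates to true; next s becomes 20; next u becomes 52; next v becomes 0; next at i=0:; next v becomes 4; next at i=1:; next v becomes 8; next at i=2:; next v becomes 12; next at i=3:; next v becomes 16; next at i=4:; next v becomes 20; next final value 72 — matching result 72.
Checked all 162 inputs in the declared domain: the outputs agree on every one.
verdict: equivalent


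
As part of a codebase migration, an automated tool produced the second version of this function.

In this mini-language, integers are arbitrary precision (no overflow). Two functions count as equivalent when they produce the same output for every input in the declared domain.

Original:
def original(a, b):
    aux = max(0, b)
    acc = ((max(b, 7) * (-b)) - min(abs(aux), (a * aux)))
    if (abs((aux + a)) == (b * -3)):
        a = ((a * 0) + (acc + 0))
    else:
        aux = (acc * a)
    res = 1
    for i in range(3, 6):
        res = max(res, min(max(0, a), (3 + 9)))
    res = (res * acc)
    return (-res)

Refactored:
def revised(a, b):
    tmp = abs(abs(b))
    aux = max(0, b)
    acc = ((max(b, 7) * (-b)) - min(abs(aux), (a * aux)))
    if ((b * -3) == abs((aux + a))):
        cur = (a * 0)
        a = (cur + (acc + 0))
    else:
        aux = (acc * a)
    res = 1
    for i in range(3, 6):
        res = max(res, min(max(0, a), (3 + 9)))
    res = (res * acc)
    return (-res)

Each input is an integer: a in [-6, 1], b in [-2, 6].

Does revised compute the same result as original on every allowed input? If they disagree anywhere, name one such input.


This is a faithful refactor — min/max/abs usage differs, local variable names differ, statement counts differ, but the computed results match everywhere.
Tracing a=-4, b=1: original: aux becomes 1; next acc becomes -3; next (abs((aux + a)) == (b * -3)) evaluates to false; next aux becomes 12; next res becomes 1; next at i=3:; next res becomes 1; next at i=4:; next res becomes 1; next at i=5:; next res becomes 1; next res becomes -3; next final value 3 | revised: tmp becomes 1; next aux becomes 1; next acc becomes -3; next ((b * -3) == abs((aux + a))) evaluates to false; next aux becomes 12; next res becomes 1; next at i=3:; next res becomes 1; next at i=4:; next res becomes 1; next at i=5:; next res becomes 1; next res becomes -3; next final value 3 — matching result 3.
Sweeping the whole domain (72 inputs) finds no disagreement.
verdict: equivalent


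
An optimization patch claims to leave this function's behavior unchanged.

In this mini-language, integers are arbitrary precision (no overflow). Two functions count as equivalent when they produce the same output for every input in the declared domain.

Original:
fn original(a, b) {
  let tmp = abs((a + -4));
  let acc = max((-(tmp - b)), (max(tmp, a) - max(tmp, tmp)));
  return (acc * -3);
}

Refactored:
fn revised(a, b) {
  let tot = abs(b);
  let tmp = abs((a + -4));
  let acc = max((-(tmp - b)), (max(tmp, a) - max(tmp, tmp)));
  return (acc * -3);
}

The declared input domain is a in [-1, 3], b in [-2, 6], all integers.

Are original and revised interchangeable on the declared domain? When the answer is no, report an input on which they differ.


Side by side, the visible changes include: statement counts differ, and min/max/abs usage differs, and local variable names differ.
Tracing a=3, b=6: original: tmp becomes 1; next acc becomes 5; next final value -15 | revised: tot becomes 6; next tmp becomes 1; next acc becomes 5; next final value -15 — matching result -15.
Sweeping the whole domain (45 inputs) finds no disagreement.
verdict: equivalent


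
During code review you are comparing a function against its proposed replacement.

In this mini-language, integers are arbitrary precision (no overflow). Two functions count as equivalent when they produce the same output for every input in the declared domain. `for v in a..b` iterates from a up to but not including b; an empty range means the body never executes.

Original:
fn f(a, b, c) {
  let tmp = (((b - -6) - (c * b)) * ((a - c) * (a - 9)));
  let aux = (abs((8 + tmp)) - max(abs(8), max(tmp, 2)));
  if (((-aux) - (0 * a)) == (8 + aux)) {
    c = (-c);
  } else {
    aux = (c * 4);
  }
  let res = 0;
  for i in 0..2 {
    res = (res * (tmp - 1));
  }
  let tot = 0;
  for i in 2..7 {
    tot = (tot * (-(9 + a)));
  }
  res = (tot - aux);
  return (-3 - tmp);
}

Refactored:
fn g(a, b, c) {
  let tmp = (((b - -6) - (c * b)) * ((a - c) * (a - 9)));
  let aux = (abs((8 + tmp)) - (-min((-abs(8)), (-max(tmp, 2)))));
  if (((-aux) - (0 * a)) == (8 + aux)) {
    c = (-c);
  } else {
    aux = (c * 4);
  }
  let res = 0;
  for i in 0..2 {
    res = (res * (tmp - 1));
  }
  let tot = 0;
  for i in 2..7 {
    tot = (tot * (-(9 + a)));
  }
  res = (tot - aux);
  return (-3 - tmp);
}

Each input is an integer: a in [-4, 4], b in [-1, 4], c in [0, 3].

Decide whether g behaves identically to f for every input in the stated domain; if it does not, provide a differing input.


The two are interchangeable: min/max/abs usage differs, and every declared input agrees.
Spot check at a=-3, b=3, c=2 — f: tmp := 180 | aux := 8 | (((-aux) - (0 * a)) == (8 + aux)): false | aux := 8 | res := 0 | iter i=0: | res := 0 | iter i=1: | res := 0 | tot := 0 | iter i=2: | tot := 0 | iter i=3: | tot := 0 | iter i=4: | tot := 0 | iter i=5: | tot := 0 | iter i=6: | tot := 0 | res := -8 | result -183. g: tmp := 180 | aux := 8 | (((-aux) - (0 * a)) == (8 + aux)): false | aux := 8 | res := 0 | iter i=0: | res := 0 | iter i=1: | res := 0 | tot := 0 | iter i=2: | tot := 0 | iter i=3: | tot := 0 | iter i=4: | tot := 0 | iter i=5: | tot := 0 | iter i=6: | tot := 0 | res := -8 | result -183. Both give -183.
Checked all 216 inputs in the declared domain: the outputs agree on every one.
verdict: equivalent


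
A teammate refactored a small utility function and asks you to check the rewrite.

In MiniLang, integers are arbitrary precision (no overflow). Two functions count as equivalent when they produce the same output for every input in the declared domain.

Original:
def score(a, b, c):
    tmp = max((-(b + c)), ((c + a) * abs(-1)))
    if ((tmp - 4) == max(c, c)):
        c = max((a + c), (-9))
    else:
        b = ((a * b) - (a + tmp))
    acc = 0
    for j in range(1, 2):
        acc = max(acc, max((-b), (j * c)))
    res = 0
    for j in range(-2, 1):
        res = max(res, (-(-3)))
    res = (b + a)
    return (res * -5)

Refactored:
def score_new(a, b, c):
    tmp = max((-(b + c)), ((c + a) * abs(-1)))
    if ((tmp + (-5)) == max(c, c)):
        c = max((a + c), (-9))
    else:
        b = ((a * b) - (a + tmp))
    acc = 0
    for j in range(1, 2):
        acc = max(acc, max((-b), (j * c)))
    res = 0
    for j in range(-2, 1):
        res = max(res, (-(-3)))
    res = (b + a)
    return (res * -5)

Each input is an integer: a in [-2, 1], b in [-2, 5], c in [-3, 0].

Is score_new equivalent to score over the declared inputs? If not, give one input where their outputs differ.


Take a=-2, b=-2, c=-1.
score: tmp = 3; ((tmp - 4) == max(c, c)) -> true; c = -3; acc = 0; [j=1]; acc = 2; res = 0; [j=-2]; res = 3; [j=-1]; res = 3; [j=0]; res = 3; res = -4; return 20
score_new: tmp = 3; ((tmp + (-5)) == max(c, c)) -> false; b = 3; acc = 0; [j=1]; acc = 0; res = 0; [j=-2]; res = 3; [j=-1]; res = 3; [j=0]; res = 3; res = 1; return -5
20 != -5, so the rewrite changes behavior.
verdict: not equivalent; witness: a=-2, b=-2, c=-1


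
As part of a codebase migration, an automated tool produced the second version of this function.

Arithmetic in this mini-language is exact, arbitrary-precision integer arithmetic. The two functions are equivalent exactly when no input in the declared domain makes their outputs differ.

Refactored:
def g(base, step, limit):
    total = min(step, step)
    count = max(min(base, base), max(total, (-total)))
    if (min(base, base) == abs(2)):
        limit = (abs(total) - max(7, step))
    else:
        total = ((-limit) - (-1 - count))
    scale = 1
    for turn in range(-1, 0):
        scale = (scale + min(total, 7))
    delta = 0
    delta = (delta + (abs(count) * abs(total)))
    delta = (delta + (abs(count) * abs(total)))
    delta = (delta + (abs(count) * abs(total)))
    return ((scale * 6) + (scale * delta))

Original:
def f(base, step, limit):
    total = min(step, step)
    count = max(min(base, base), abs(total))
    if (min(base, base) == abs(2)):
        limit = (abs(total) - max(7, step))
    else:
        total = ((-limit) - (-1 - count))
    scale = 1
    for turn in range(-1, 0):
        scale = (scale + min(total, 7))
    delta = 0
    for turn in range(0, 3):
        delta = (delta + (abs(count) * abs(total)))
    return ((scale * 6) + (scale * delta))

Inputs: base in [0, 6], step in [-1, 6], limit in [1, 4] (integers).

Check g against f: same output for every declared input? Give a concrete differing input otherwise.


This is a faithful refactor — min/max/abs usage differs; also statement counts differ; also loop structure differs; also arithmetic usage differs, but the computed results match everywhere.
One worked example (base=3, step=-1, limit=2) — f: total = -1; count = 3; (min(base, base) == abs(2)) -> false; total = 2; scale = 1; [turn=-1]; scale = 3; delta = 0; [turn=0]; delta = 6; [turn=1]; delta = 12; [turn=2]; delta = 18; return 72; g: total = -1; count = 3; (min(base, base) == abs(2)) -> false; total = 2; scale = 1; [turn=-1]; scale = 3; delta = 0; delta = 6; delta = 12; delta = 18; return 72; agreement on 72.
Every one of the 224 inputs gives matching results.
verdict: equivalent


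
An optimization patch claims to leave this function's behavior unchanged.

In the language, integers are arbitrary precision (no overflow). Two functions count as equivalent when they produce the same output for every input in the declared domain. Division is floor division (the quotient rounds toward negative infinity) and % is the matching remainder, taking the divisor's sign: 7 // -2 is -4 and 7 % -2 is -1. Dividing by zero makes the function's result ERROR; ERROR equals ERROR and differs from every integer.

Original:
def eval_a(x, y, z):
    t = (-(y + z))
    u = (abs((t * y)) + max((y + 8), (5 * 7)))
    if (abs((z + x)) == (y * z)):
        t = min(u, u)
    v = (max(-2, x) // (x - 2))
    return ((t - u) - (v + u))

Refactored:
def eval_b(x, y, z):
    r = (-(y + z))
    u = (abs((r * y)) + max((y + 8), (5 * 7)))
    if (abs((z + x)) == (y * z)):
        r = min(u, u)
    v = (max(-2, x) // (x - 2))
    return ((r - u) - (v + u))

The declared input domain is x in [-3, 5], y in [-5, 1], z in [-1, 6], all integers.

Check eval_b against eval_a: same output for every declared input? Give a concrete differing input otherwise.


Comparing the listings, the differences include: local variable names differ.
One worked example (x=-3, y=-4, z=1) — eval_a: t = 3; u = 47; (abs((z + x)) == (y * z)) -> false; v = 0; return -91; eval_b: r = 3; u = 47; (abs((z + x)) == (y * z)) -> false; v = 0; return -91; agreement on -91.
Across all 504 domain points the two functions coincide.
verdict: equivalent


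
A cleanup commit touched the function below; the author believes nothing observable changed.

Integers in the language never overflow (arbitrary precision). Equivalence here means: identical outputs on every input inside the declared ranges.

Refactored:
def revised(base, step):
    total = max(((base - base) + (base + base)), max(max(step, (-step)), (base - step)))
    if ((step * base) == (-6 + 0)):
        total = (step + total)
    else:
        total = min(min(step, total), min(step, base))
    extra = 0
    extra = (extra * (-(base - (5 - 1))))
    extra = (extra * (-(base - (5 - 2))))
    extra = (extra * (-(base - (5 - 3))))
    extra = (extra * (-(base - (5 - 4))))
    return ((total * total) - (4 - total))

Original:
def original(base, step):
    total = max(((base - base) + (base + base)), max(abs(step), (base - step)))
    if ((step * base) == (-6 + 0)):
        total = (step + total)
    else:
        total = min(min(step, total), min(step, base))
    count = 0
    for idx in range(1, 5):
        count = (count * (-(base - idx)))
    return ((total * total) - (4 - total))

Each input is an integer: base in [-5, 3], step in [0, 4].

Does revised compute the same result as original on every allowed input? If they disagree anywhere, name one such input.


Side by side, the visible changes include: statement counts differ, constant usage differs, local variable names differ, min/max/abs usage differs, loop structure differs, arithmetic usage differs.
Spot check at base=1, step=3 — original: total becomes 3; next ((step * base) == (-6 + 0)) evaluates to false; next total becomes 1; next count becomes 0; next at idx=1:; next count becomes 0; next at idx=2:; next count becomes 0; next at idx=3:; next count becomes 0; next at idx=4:; next count becomes 0; next final value -2. revised: total becomes 3; next ((step * base) == (-6 + 0)) evaluates to false; next total becomes 1; next extra becomes 0; next extra becomes 0; next extra becomes 0; next extra becomes 0; next extra becomes 0; next final value -2. Both give -2.
An exhaustive pass over the 45 declared inputs shows identical outputs.
verdict: equivalent


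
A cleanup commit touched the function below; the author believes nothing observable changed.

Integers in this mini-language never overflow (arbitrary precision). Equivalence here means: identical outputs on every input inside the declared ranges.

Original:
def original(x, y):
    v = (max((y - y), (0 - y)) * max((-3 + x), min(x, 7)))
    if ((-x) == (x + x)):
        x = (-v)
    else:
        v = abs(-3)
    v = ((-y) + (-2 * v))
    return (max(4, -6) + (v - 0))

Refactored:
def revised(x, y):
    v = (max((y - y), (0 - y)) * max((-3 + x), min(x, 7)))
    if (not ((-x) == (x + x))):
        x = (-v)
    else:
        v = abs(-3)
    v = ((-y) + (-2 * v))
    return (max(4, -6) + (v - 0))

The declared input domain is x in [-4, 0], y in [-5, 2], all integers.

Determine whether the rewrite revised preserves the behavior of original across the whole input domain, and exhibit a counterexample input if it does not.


On input x=-4, y=-5, original returns 3 while revised returns 49.
verdict: not equivalent; witness: x=-4, y=-5


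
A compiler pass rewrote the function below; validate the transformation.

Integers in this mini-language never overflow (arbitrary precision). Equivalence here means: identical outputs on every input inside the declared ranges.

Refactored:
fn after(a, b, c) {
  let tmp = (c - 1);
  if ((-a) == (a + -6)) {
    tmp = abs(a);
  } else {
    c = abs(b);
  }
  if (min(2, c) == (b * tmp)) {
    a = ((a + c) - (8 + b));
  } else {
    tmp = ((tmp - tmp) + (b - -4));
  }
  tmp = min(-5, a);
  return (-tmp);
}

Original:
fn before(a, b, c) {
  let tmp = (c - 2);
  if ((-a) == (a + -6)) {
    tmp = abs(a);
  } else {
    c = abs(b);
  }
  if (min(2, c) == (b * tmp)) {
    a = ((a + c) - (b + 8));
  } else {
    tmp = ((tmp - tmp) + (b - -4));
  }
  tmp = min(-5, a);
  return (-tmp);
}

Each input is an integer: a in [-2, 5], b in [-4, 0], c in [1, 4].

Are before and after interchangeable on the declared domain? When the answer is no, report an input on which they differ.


Consider the input a=-2, b=-2, c=1.
before: tmp := -1 | ((-a) == (a + -6)): false | c := 2 | (min(2, c) == (b * tmp)): true | a := -6 | tmp := -6 | result 6
after: tmp := 0 | ((-a) == (a + -6)): false | c := 2 | (min(2, c) == (b * tmp)): false | tmp := 2 | tmp := -5 | result 5
6 != 5, so the rewrite changes behavior.
verdict: not equivalent; witness: a=-2, b=-2, c=1


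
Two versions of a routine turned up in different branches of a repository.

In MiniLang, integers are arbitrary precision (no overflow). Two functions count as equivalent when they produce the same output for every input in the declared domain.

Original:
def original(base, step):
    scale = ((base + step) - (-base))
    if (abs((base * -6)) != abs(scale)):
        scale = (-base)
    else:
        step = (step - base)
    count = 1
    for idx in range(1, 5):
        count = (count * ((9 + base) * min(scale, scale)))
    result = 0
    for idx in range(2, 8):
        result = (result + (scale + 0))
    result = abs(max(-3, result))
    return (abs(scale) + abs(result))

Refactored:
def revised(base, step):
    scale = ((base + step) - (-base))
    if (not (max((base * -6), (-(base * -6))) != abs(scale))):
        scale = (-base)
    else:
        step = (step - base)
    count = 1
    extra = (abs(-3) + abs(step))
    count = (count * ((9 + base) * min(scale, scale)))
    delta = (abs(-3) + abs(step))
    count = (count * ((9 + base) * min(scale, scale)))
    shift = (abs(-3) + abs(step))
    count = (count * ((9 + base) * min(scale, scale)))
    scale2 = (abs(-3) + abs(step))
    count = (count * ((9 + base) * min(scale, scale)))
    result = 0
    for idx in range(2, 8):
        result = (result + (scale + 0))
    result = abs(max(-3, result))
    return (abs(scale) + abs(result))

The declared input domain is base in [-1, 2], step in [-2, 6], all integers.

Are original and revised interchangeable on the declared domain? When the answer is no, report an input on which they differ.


Evaluate both at base=-1, step=-1.
original: scale := -3 | (abs((base * -6)) != abs(scale)): true | scale := 1 | count := 1 | iter idx=1: | count := 8 | iter idx=2: | count := 64 | iter idx=3: | count := 512 | iter idx=4: | count := 4096 | result := 0 | iter idx=2: | result := 1 | iter idx=3: | result := 2 | iter idx=4: | result := 3 | iter idx=5: | result := 4 | iter idx=6: | result := 5 | iter idx=7: | result := 6 | result := 6 | result 7
revised: scale := -3 | (not (max((base * -6), (-(base * -6))) != abs(scale))): false | step := 0 | count := 1 | extra := 3 | count := -24 | delta := 3 | count := 576 | shift := 3 | count := -13824 | scale2 := 3 | count := 331776 | result := 0 | iter idx=2: | result := -3 | iter idx=3: | result := -6 | iter idx=4: | result := -9 | iter idx=5: | result := -12 | iter idx=6: | result := -15 | iter idx=7: | result := -18 | result := 3 | result 6
7 against 6: the behavior changed.
verdict: not equivalent; witness: base=-1, step=-1


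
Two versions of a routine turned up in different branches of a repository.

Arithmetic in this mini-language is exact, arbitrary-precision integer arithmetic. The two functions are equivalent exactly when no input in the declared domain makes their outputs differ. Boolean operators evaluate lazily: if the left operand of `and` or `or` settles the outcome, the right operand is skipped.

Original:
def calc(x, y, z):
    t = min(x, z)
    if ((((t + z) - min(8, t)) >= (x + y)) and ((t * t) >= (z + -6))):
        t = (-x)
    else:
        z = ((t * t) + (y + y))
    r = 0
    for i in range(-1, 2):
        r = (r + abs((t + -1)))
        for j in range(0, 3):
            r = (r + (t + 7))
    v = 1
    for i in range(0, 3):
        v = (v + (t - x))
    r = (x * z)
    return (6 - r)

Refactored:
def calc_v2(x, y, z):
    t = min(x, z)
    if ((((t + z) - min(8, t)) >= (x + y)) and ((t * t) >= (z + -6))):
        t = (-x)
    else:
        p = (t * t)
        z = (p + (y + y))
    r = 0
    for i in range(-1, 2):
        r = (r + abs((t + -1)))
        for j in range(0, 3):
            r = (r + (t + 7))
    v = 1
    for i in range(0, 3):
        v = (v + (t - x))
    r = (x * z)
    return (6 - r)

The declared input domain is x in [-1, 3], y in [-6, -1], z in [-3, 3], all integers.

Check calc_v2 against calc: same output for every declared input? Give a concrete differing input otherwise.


Although local variable names differ; also statement counts differ, 210/210 inputs agree.
verdict: equivalent


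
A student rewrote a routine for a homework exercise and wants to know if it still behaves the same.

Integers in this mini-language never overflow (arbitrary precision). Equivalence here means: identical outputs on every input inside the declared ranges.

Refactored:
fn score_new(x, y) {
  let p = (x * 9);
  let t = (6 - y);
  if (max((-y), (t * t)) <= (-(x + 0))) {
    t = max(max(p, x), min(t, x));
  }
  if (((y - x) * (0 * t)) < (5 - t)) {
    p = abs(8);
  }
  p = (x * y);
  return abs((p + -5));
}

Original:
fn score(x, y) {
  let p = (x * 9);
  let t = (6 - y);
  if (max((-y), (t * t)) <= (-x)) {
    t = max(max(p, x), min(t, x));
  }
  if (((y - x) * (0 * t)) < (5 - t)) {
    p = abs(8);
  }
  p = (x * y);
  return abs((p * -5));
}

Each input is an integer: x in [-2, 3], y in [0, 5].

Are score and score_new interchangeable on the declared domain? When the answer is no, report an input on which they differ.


Input x=-2, y=0: 0 from score versus 5 from score_new.
verdict: not equivalent; witness: x=-2, y=0


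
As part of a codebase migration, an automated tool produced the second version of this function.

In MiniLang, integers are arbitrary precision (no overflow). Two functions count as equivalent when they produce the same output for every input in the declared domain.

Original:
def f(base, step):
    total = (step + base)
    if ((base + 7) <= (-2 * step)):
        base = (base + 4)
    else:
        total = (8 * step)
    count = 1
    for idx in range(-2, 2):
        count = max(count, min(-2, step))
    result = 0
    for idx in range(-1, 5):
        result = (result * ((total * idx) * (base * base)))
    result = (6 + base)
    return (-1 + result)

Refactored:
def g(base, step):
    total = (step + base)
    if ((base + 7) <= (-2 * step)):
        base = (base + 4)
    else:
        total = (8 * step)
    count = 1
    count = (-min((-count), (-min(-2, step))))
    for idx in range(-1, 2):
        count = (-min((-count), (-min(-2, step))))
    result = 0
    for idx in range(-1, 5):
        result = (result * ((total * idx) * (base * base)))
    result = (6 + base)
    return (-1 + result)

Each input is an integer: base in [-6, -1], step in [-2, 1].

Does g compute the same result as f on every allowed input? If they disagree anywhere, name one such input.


Reading the diff, among the changes: constant usage differs; and min/max/abs usage differs; and statement counts differ; and loop structure differs.
As a probe, take base=-4, step=1: f runs total := -3 | ((base + 7) <= (-2 * step)): false | total := 8 | count := 1 | iter idx=-2: | count := 1 | iter idx=-1: | count := 1 | iter idx=0: | count := 1 | iter idx=1: | count := 1 | result := 0 | iter idx=-1: | result := 0 | iter idx=0: | result := 0 | iter idx=1: | result := 0 | iter idx=2: | result := 0 | iter idx=3: | result := 0 | iter idx=4: | result := 0 | result := 2 | result 1; g runs total := -3 | ((base + 7) <= (-2 * step)): false | total := 8 | count := 1 | count := 1 | iter idx=-1: | count := 1 | iter idx=0: | count := 1 | iter idx=1: | count := 1 | result := 0 | iter idx=-1: | result := 0 | iter idx=0: | result := 0 | iter idx=1: | result := 0 | iter idx=2: | result := 0 | iter idx=3: | result := 0 | iter idx=4: | result := 0 | result := 2 | result 1; both end at 1.
An exhaustive pass over the 24 declared inputs shows identical outputs.
verdict: equivalent


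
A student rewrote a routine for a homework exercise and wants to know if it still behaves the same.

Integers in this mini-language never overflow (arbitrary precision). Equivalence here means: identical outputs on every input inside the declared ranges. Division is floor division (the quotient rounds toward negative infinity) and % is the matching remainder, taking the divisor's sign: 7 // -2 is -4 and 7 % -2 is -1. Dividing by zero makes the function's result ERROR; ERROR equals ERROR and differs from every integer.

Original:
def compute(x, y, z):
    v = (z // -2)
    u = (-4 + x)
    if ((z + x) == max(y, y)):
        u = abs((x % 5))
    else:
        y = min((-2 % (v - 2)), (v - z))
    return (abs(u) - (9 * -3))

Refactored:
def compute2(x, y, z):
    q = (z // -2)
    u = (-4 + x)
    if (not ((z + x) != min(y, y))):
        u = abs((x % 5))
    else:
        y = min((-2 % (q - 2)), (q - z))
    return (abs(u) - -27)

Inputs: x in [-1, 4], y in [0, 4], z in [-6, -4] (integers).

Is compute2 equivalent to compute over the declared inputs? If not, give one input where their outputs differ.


The suspicious edit (`max(y, y)` became `min(y, y)`) never changes the result for any input inside the declared domain.
One worked example (x=2, y=1, z=-6) — compute: v = 3; u = -2; ((z + x) == max(y, y)) -> false; y = 0; return 29; compute2: q = 3; u = -2; (not ((z + x) != min(y, y))) -> false; y = 0; return 29; agreement on 29.
Every one of the 90 inputs gives matching results.
verdict: equivalent


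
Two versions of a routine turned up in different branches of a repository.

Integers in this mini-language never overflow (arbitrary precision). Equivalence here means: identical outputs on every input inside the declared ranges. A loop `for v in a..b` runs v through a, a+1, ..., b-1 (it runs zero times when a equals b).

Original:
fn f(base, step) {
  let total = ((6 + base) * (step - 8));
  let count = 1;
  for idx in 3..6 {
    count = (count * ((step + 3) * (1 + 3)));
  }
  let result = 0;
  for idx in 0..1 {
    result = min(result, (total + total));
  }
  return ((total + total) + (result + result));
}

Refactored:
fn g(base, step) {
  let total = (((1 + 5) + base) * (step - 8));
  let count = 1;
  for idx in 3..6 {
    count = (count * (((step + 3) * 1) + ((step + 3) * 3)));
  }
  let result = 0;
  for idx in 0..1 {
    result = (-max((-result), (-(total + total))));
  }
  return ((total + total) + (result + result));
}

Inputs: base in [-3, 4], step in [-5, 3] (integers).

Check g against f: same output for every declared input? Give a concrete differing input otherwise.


Behavior is preserved: although arithmetic usage differs; also constant usage differs; also min/max/abs usage differs, the outputs never diverge.
Tracing base=2, step=0: f: total=-64, then count=1, then (idx=3), then count=12, then (idx=4), then count=144, then (idx=5), then count=1728, then result=0, then (idx=0), then result=-128, then returns -384 | g: total=-64, then count=1, then (idx=3), then count=12, then (idx=4), then count=144, then (idx=5), then count=1728, then result=0, then (idx=0), then result=-128, then returns -384 — matching result -384.
An exhaustive pass over the 72 declared inputs shows identical outputs.
verdict: equivalent


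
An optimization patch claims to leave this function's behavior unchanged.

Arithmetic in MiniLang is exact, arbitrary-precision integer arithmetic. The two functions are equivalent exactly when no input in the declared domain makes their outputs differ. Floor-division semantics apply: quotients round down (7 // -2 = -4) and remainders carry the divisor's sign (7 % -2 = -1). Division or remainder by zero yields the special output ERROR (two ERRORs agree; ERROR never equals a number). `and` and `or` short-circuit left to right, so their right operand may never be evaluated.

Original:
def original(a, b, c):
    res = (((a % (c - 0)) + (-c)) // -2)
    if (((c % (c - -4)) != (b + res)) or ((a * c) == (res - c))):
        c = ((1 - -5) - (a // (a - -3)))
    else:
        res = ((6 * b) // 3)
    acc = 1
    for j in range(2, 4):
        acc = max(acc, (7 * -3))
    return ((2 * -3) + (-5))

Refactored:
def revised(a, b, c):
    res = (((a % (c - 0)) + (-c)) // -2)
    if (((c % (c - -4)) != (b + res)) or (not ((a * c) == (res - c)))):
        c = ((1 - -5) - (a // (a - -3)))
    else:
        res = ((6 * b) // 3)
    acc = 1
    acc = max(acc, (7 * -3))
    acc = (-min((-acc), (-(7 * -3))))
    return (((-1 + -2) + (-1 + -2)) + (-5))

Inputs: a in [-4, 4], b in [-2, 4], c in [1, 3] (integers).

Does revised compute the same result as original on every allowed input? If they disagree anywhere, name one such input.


Input a=-3, b=1, c=1: -11 from original versus ERROR from revised.
verdict: not equivalent; witness: a=-3, b=1, c=1


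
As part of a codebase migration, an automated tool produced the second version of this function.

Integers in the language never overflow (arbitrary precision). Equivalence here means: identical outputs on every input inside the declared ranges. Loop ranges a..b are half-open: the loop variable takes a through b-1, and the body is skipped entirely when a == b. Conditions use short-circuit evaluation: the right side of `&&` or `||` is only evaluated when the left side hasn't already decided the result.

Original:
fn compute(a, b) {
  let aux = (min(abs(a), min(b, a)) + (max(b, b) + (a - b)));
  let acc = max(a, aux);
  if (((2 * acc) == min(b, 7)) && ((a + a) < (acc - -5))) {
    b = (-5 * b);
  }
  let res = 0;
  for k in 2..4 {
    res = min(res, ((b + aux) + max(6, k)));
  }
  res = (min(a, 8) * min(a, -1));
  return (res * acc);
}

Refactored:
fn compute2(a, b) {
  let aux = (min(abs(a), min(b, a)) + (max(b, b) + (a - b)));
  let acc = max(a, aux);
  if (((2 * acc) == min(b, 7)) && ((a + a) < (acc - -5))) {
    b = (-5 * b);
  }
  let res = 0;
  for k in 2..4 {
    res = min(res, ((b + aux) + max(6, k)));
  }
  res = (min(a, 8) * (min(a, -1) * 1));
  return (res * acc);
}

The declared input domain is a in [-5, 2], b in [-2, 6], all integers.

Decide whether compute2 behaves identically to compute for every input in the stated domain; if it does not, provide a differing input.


Comparing the listings, the differences include: constant usage differs, arithmetic usage differs.
Tracing a=2, b=-2: compute: aux = 0; acc = 2; (((2 * acc) == min(b, 7)) && ((a + a) < (acc - -5))) -> false; res = 0; [k=2]; res = 0; [k=3]; res = 0; res = -2; return -4 | compute2: aux = 0; acc = 2; (((2 * acc) == min(b, 7)) && ((a + a) < (acc - -5))) -> false; res = 0; [k=2]; res = 0; [k=3]; res = 0; res = -2; return -4 — matching result -4.
An exhaustive pass over the 72 declared inputs shows identical outputs.
verdict: equivalent


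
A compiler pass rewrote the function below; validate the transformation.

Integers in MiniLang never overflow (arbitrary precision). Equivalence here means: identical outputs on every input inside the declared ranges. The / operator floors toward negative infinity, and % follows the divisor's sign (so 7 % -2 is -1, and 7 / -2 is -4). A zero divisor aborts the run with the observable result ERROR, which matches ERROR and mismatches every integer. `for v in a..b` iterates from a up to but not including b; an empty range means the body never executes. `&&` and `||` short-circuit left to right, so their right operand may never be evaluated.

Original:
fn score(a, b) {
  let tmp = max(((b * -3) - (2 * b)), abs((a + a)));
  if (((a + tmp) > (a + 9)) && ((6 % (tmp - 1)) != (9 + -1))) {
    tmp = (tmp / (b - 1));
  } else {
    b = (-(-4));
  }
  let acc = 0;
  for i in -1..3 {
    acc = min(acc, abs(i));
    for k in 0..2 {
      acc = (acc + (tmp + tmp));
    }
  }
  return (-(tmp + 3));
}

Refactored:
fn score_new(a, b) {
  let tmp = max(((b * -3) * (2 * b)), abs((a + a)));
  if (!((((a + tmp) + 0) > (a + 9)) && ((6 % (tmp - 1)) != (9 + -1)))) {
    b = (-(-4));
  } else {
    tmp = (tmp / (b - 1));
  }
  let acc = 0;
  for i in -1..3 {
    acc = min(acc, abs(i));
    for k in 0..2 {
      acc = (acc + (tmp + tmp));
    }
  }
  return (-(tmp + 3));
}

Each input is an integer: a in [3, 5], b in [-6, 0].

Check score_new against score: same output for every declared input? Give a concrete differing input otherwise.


Take a=3, b=-6.
score: tmp := 30 | (((a + tmp) > (a + 9)) && ((6 % (tmp - 1)) != (9 + -1))): true | tmp := -5 | acc := 0 | iter i=-1: | acc := 0 | iter k=0: | acc := -10 | iter k=1: | acc := -20 | iter i=0: | acc := -20 | iter k=0: | acc := -30 | iter k=1: | acc := -40 | iter i=1: | acc := -40 | iter k=0: | acc := -50 | iter k=1: | acc := -60 | iter i=2: | acc := -60 | iter k=0: | acc := -70 | iter k=1: | acc := -80 | result 2
score_new: tmp := 6 | (!((((a + tmp) + 0) > (a + 9)) && ((6 % (tmp - 1)) != (9 + -1)))): true | b := 4 | acc := 0 | iter i=-1: | acc := 0 | iter k=0: | acc := 12 | iter k=1: | acc := 24 | iter i=0: | acc := 0 | iter k=0: | acc := 12 | iter k=1: | acc := 24 | iter i=1: | acc := 1 | iter k=0: | acc := 13 | iter k=1: | acc := 25 | iter i=2: | acc := 2 | iter k=0: | acc := 14 | iter k=1: | acc := 26 | result -9
2 vs -9 — the two versions disagree here.
verdict: not equivalent; witness: a=3, b=-6


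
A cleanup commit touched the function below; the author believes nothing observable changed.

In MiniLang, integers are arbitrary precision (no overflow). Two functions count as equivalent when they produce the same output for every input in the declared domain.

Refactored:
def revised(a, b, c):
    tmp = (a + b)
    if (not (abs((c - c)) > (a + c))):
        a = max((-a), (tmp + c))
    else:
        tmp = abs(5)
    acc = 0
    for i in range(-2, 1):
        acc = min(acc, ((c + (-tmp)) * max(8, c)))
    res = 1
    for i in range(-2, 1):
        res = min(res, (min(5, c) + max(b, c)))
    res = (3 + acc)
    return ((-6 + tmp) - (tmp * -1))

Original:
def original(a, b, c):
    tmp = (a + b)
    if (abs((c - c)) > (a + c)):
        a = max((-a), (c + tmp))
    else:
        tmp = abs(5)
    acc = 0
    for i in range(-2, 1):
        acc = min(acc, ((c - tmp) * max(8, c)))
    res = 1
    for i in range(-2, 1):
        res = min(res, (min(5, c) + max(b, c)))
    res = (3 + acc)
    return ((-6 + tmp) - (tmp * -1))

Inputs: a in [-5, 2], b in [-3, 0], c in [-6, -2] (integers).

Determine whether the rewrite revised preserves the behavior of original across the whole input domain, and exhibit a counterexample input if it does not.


The rewrite breaks on a=-5, b=-3, c=-6, where the results are -22 and 4.
original: tmp becomes -8; next (abs((c - c)) > (a + c)) evaluates to true; next a becomes 5; next acc becomes 0; next at i=-2:; next acc becomes 0; next at i=-1:; next acc becomes 0; next at i=0:; next acc becomes 0; next res becomes 1; next at i=-2:; next res becomes -9; next at i=-1:; next res becomes -9; next at i=0:; next res becomes -9; next res becomes 3; next final value -22
revised: tmp becomes -8; next (not (abs((c - c)) > (a + c))) evaluates to false; next tmp becomes 5; next acc becomes 0; next at i=-2:; next acc becomes -88; next at i=-1:; next acc becomes -88; next at i=0:; next acc becomes -88; next res becomes 1; next at i=-2:; next res becomes -9; next at i=-1:; next res becomes -9; next at i=0:; next res becomes -9; next res becomes -85; next final value 4
verdict: not equivalent; witness: a=-5, b=-3, c=-6


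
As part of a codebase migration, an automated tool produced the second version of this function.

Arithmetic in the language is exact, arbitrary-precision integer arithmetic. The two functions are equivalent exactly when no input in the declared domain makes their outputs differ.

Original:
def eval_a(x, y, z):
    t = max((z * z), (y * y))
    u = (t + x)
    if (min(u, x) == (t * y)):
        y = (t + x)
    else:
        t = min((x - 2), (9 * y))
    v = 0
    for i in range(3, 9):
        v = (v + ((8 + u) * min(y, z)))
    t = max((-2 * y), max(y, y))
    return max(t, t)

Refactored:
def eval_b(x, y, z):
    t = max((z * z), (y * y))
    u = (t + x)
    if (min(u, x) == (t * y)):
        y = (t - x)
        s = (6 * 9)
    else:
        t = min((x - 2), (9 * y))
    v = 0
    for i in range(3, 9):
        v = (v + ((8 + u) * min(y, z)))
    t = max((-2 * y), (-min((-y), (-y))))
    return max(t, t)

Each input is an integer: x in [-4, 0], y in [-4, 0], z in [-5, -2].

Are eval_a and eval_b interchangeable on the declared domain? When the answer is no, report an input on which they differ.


At x=-4, y=-1, z=-2: eval_a gives 0, eval_b gives 8.
verdict: not equivalent; witness: x=-4, y=-1, z=-2


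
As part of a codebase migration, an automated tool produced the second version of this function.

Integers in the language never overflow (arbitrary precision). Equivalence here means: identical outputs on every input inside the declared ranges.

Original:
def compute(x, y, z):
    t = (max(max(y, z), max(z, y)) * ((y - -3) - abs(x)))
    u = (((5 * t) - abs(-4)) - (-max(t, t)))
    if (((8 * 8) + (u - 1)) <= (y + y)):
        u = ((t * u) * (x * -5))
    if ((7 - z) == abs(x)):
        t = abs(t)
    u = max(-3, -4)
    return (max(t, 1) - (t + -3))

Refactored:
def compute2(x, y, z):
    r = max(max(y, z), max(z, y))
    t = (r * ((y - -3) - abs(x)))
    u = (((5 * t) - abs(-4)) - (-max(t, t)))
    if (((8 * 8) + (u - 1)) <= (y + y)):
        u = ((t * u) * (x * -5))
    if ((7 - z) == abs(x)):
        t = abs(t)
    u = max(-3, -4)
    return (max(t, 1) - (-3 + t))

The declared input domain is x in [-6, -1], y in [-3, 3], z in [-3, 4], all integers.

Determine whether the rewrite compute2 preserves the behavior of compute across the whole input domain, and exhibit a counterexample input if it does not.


Side by side, the visible changes include: statement counts differ, local variable names differ.
Spot check at x=-2, y=-1, z=-2 — compute: t := 0 | u := -4 | (((8 * 8) + (u - 1)) <= (y + y)): false | ((7 - z) == abs(x)): false | u := -3 | result 4. compute2: r := -1 | t := 0 | u := -4 | (((8 * 8) + (u - 1)) <= (y + y)): false | ((7 - z) == abs(x)): false | u := -3 | result 4. Both give 4.
Sweeping the whole domain (336 inputs) finds no disagreement.
verdict: equivalent


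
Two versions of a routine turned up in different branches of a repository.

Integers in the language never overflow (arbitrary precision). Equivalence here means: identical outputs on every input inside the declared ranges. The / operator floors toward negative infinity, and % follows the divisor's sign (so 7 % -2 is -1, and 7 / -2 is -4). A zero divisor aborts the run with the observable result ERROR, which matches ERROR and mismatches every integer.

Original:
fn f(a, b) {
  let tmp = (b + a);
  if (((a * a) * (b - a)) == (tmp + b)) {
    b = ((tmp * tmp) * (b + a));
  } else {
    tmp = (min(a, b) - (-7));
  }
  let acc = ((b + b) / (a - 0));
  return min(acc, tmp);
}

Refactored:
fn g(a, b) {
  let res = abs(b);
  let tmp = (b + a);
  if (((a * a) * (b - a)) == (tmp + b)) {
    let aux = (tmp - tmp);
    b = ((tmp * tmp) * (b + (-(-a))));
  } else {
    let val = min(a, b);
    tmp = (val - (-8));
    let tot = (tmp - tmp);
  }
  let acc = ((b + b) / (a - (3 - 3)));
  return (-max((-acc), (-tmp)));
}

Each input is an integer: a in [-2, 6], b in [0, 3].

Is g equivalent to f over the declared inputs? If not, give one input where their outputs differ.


The one real change (`7` became `8`) has no effect anywhere in the declared ranges; all 36 inputs agree.
verdict: equivalent
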